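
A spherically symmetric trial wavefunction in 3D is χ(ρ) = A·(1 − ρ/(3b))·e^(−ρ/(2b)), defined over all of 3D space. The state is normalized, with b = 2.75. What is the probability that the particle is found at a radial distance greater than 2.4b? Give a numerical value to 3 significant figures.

With dV = 4πρ²dρ, the probability is ∫|χ|² dV over ρ > 2.4b.
The full normalization integral is A²·[8·π·b^3/3] = 1, fixing A².
In terms of u = ρ/b (A², 4π and the length scale all cancel between numerator and denominator), P = [∫_{2.4}^{∞} u^2·(1 - u/3)^2·e^(-u) du] / [∫_{0}^{∞} u^2·(1 - u/3)^2·e^(-u) du].
An antiderivative of u^2·(1 - u/3)^2·e^(-u) is (-u^4 + 2·u^3 - 3·u^2 - 6·u - 6)·e^(-u)/9; evaluating from 2.4 to ∞ gives 9002·e^(-12/5)/1875, while the full integral is 2/3.
Taking the ratio yields P = 0.6533.

P ≈ 0.653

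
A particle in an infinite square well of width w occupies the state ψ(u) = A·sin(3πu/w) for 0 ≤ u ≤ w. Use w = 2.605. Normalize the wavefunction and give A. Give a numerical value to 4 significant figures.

A ≈ 0.8762

Normalization requires ∫|ψ|² du = 1, integrated from 0 to w.
With ψ = A·sin(3πu/w), the integral evaluates to A²·[w/2].
So A² = (w/2)^(−1).
Substituting w = 2.605 gives A² = 0.76775, so A = 0.87622.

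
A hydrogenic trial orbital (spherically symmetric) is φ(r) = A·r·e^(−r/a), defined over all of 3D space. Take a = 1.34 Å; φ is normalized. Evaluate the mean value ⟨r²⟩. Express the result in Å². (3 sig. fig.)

⟨r^2⟩ ≈ 13.5 Å^2

⟨r²⟩ = ∫ r^2 |φ|² 4πr² dr over the full domain.
With ∫₀^∞ r^6 e^(−αr) dr = 6!/α^7, evaluating both integrals, ⟨r²⟩ = 15·a^2/2.
With a = 1.34, ⟨r^2⟩ = 13.47.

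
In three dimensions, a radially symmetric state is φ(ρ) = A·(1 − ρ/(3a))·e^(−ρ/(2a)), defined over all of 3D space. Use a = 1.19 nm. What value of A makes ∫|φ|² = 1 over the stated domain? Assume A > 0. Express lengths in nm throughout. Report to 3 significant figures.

A ≈ 0.266 nm^(-3/2)

Require ∫ |φ|² 4πρ² dρ = 1 over the whole domain.
Carrying out the integral gives A² · 8·π·a^3/3.
So A² = (8·π·a^3/3)^(−1).
Plugging in a = 1.19 yields A = 0.2661.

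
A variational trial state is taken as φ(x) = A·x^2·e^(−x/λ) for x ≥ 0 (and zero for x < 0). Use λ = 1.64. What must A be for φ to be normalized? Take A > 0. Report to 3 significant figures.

Require ∫ |φ|² dx = 1 over the whole domain.
Using ∫₀^∞ xⁿ e^(−αx) dx = n!/αⁿ⁺¹, the integral (without the A² prefactor) comes out to 3·λ^5/4.
Setting this equal to 1 gives A² = 1/(3·λ^5/4).
With λ = 1.64: A² = 0.1124 and A = 0.3352.

A ≈ 0.335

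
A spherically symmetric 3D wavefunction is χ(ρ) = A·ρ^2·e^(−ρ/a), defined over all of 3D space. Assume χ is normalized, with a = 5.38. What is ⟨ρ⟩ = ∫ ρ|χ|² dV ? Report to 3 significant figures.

By definition ⟨ρ⟩ = ∫ ρ |χ(ρ)|² 4πρ² dρ.
With ∫₀^∞ ρ^7 e^(−αρ) dρ = 7!/α^8, since the A² factors cancel between numerator and denominator, ⟨ρ⟩ = 7·a/2.
Putting a = 5.38 gives 18.83.

⟨ρ⟩ ≈ 18.8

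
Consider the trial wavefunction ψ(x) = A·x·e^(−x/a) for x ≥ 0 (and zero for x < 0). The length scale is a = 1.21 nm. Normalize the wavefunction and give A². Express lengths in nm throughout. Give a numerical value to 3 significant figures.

A^2 ≈ 2.26 nm^(-3)

Normalization requires ∫|ψ|² dx = 1, integrated from 0 to ∞.
The integral (without the A² prefactor) comes out to a^3/4.
Hence A² = 1/[a^3/4].
Substituting a = 1.21 gives A² = 2.258, so A = 1.503.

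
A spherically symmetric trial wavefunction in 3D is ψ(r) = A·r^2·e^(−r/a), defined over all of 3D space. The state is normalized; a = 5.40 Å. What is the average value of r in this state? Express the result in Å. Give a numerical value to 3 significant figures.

The expectation value is the |ψ|²-weighted average of r: ∫ r|ψ|² 4πr² dr.
The ratio of the moment integral to the normalization integral gives ⟨r⟩ = 7·a/2.
Putting a = 5.40 gives 18.90.

⟨r⟩ ≈ 18.9 Å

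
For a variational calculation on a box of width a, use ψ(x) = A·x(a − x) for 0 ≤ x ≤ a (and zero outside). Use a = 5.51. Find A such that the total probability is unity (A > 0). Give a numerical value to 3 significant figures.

Require ∫ |ψ|² dx = 1 over the whole domain.
With ψ = A·x(a − x), the integral evaluates to A²·[a^5/30].
With a = 5.51: A² = 0.005907 and A = 0.07686.

A ≈ 0.0769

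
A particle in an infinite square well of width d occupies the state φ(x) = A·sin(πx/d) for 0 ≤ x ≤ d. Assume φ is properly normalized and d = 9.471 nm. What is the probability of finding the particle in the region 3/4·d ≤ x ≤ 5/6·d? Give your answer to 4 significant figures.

|φ|² is the probability density, so P = ∫_{3/4·d}^{5/6·d} |φ|² dx.
Since A² = 1/(d/2), this is the region integral divided by the full normalization integral.
In terms of u = x/d (A² and the length scale cancel between numerator and denominator), P = [∫_{3/4}^{5/6} sin(π·u)^2 du] / [∫_{0}^{1} sin(π·u)^2 du].
Using ∫ sin(π·u)^2 du = u/2 - sin(2·π·u)/(4·π), the numerator is -1/(4·π) + 1/24 + √(3)/(8·π) and the denominator is 1/2.
This works out to P = (-6 + π + 3·√(3))/(12·π).

P ≈ 0.06201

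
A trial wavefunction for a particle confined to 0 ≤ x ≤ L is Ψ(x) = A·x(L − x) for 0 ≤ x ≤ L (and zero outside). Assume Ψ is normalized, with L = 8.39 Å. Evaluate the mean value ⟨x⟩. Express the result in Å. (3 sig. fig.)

⟨x⟩ ≈ 4.20 Å

The expectation value is the |Ψ|²-weighted average of x: ∫ x|Ψ|² dx.
The ratio of the moment integral to the normalization integral gives ⟨x⟩ = L/2.
With L = 8.39, ⟨x⟩ = 4.195.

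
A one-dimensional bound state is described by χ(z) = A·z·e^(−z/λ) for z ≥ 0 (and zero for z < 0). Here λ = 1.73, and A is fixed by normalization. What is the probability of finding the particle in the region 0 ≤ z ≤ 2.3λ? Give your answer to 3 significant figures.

P = ∫_{0}^{2.3λ} |χ(z)|² dz.
Since A² = 1/(λ^3/4), this is the region integral divided by the full normalization integral.
Let u = z/λ; then A² and the length scale cancel, so P = ∫_{0}^{2.3} u^2·e^(-2·u) du ÷ ∫_{0}^{∞} u^2·e^(-2·u) du.
With ∫ u^2·e^(-2·u) du = -(2·u^2 + 2·u + 1)·e^(-2·u)/4 + C, the region integral is 1/4 - 809·e^(-23/5)/200 and the full one is 1/4.
Evaluating gives P = 0.8374.

P ≈ 0.837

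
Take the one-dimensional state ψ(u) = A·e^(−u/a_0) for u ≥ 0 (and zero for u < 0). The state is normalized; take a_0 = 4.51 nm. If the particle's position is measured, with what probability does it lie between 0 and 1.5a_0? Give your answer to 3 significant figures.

|ψ|² is the probability density, so P = ∫_{0}^{1.5a_0} |ψ|² du.
Since A² = 1/(a_0/2), this is the region integral divided by the full normalization integral.
Let t = u/a_0; then A² and the length scale cancel, so P = ∫_{0}^{1.5} e^(-2·t) dt ÷ ∫_{0}^{∞} e^(-2·t) dt.
Using ∫ e^(-2·t) dt = -e^(-2·t)/2, the numerator is 1/2 - e^(-3)/2 and the denominator is 1/2.
Taking the ratio, P = 0.9502.

P ≈ 0.950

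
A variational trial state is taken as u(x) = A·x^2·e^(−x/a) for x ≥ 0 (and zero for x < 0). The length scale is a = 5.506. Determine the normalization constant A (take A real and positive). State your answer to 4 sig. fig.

A ≈ 0.01623

Require ∫ |u|² dx = 1 over the whole domain.
Using ∫₀^∞ xⁿ e^(−αx) dx = n!/αⁿ⁺¹, with u = A·x^2·e^(−x/a), the integral evaluates to A²·[3·a^5/4].
So A² = (3·a^5/4)^(−1).
Substituting a = 5.506 gives A² = 0.00026349, so A = 0.016232.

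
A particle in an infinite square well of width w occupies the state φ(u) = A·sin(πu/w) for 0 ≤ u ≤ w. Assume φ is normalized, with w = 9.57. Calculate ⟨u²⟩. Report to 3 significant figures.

⟨u²⟩ = ∫ u^2 |φ|² du over the full domain.
Using sin²θ = (1 − cos 2θ)/2, since the A² factors cancel between numerator and denominator, ⟨u²⟩ = -w^2/(2·π^2) + w^2/3.
Putting w = 9.57 gives 25.89.

⟨u^2⟩ ≈ 25.9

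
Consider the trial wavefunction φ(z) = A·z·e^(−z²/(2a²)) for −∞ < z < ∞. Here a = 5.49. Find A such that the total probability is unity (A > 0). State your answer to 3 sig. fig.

A ≈ 0.0826

Normalization requires ∫|φ|² dz = 1, integrated from −∞ to ∞.
Differentiating ∫e^(−αz²) dz = √(π/α) under α to get the higher moments, the integral (without the A² prefactor) comes out to √(π)·a^3/2.
Setting this equal to 1 gives A² = 1/(√(π)·a^3/2).
With a = 5.49: A² = 0.006819 and A = 0.08258.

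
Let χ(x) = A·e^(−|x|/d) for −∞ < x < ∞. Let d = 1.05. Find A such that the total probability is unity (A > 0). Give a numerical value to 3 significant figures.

A ≈ 0.976

The normalization condition is ∫|χ|² dx = 1 from −∞ to ∞.
Using ∫₀^∞ xⁿ e^(−αx) dx = n!/αⁿ⁺¹, ∫|χ|² dx = A²·(d).
Hence A² = 1/[d].
Substituting d = 1.05 gives A² = 0.9524, so A = 0.9759.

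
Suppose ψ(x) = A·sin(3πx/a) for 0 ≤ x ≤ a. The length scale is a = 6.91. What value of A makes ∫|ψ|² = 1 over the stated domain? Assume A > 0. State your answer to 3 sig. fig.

The normalization condition is ∫|ψ|² dx = 1 from 0 to a.
Carrying out the integral gives A² · a/2.
So A² = (a/2)^(−1).
With a = 6.91: A² = 0.2894 and A = 0.5380.

A ≈ 0.538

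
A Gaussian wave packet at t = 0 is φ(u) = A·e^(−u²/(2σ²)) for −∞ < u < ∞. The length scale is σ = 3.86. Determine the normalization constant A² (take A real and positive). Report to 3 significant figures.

The normalization condition is ∫|φ|² du = 1 from −∞ to ∞.
Carrying out the integral gives A² · √(π)·σ.
Setting this equal to 1 gives A² = 1/(√(π)·σ).
Substituting σ = 3.86 gives A² = 0.1462, so A = 0.3823.

A^2 ≈ 0.146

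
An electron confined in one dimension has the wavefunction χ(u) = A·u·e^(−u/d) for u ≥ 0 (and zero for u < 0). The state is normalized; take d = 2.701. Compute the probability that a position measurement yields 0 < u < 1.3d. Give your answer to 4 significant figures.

P ≈ 0.4816

P = ∫_{0}^{1.3d} |χ(u)|² du.
With A² fixed by ∫|χ|² = 1, i.e. A² = (d^3/4)^(−1), substitute and integrate.
In terms of t = u/d (A² and the length scale cancel between numerator and denominator), P = [∫_{0}^{1.3} t^2·e^(-2·t) dt] / [∫_{0}^{∞} t^2·e^(-2·t) dt].
An antiderivative of t^2·e^(-2·t) is -(2·t^2 + 2·t + 1)·e^(-2·t)/4; evaluating from 0 to 1.3 gives 1/4 - 349·e^(-13/5)/200, while the full integral is 1/4.
Taking the ratio, P = 0.48157.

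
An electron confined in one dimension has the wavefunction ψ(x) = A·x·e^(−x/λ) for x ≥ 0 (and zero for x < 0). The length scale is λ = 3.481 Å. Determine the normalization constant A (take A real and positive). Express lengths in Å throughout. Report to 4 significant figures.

A ≈ 0.3079 Å^(-3/2)

Normalization requires ∫|ψ|² dx = 1, integrated from 0 to ∞.
Carrying out the integral gives A² · λ^3/4.
With λ = 3.481: A² = 0.094830 and A = 0.30795.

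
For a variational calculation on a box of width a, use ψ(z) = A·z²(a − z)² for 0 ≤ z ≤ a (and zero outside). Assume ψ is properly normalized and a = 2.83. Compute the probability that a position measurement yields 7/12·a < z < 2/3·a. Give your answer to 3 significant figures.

P ≈ 0.157

|ψ|² is the probability density, so P = ∫_{7/12·a}^{2/3·a} |ψ|² dz.
The normalization integral ∫|ψ|²dz over the whole domain equals a^9/630·A², and A² cancels in the ratio.
Let u = z/a; then A² and the length scale cancel, so P = ∫_{7/12}^{2/3} u^4·(1 - u)^4 du ÷ ∫_{0}^{1} u^4·(1 - u)^4 du.
An antiderivative of u^4·(1 - u)^4 is u^5·(70·u^4 - 315·u^3 + 540·u^2 - 420·u + 126)/630; evaluating from 7/12 to 2/3 gives ≈ 0.00024997, while the full integral is 1/630.
Taking the ratio, P = 0.1575.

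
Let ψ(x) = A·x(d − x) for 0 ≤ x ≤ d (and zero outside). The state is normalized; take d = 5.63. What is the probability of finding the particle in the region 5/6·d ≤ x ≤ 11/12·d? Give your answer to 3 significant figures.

P = ∫_{5/6·d}^{11/12·d} |ψ(x)|² dx.
With A² fixed by ∫|ψ|² = 1, i.e. A² = (d^5/30)^(−1), substitute and integrate.
Substituting u = x/d, A² and the length scale cancel in the ratio: P = ∫_{5/6}^{11/12} u^2·(1 - u)^2 du / ∫_{0}^{1} u^2·(1 - u)^2 du.
Using ∫ u^2·(1 - u)^2 du = u^3·(6·u^2 - 15·u + 10)/30, the numerator is ≈ 0.0010135 and the denominator is 1/30.
This works out to P = 0.03041.

P ≈ 0.0304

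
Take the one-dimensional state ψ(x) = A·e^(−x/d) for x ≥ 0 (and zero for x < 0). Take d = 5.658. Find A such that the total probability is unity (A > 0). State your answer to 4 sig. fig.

Require ∫ |ψ|² dx = 1 over the whole domain.
Recall ∫₀^∞ x^m e^(−x/β) dx = m!·β^(m+1), with ψ = A·e^(−x/d), the integral evaluates to A²·[d/2].
So A² = (d/2)^(−1).
Substituting d = 5.658 gives A² = 0.35348, so A = 0.59454.

A ≈ 0.5945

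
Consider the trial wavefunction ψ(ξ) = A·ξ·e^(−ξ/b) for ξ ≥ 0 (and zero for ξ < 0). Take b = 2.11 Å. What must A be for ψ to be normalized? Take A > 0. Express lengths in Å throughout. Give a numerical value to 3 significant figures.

Normalization requires ∫|ψ|² dξ = 1, integrated from 0 to ∞.
With ψ = A·ξ·e^(−ξ/b), the integral evaluates to A²·[b^3/4].
Setting this equal to 1 gives A² = 1/(b^3/4).
Substituting b = 2.11 gives A² = 0.4258, so A = 0.6525.

A ≈ 0.653 Å^(-3/2)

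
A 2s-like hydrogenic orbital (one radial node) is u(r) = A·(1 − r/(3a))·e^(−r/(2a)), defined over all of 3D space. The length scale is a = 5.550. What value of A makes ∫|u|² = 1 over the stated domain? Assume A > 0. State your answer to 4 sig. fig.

Require ∫ |u|² 4πr² dr = 1 over the whole domain.
Using ∫₀^∞ rⁿ e^(−αr) dr = n!/αⁿ⁺¹, the integral (without the A² prefactor) comes out to 8·π·a^3/3.
So A² = (8·π·a^3/3)^(−1).
With a = 5.550: A² = 0.00069824 and A = 0.026424.

A ≈ 0.02642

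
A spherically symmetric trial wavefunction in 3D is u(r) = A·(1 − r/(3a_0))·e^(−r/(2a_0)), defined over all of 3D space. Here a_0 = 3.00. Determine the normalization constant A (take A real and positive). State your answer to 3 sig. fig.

A ≈ 0.0665

Require ∫ |u|² 4πr² dr = 1 over the whole domain.
(Spherical symmetry: dV = 4πr² dr.)
Recall ∫₀^∞ r^m e^(−r/β) dr = m!·β^(m+1), the integral (without the A² prefactor) comes out to 8·π·a_0^3/3.
So A² = (8·π·a_0^3/3)^(−1).
Plugging in a_0 = 3.00 yields A = 0.06649.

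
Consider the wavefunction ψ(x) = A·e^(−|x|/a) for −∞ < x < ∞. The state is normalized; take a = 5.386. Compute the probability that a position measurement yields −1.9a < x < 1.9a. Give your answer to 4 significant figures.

P = ∫_{−1.9a}^{1.9a} |ψ(x)|² dx.
Since A² = 1/(a), this is the region integral divided by the full normalization integral.
By symmetry take twice the x ≥ 0 contribution in numerator and denominator; the 2's cancel. Substituting u = x/a, A² and the length scale cancel in the ratio: P = ∫_{0}^{1.9} e^(-2·u) du / ∫_{0}^{∞} e^(-2·u) du.
An antiderivative of e^(-2·u) is -e^(-2·u)/2; evaluating from 0 to 1.9 gives 1/2 - e^(-19/5)/2, while the full integral is 1/2.
Evaluating gives P = 0.97763.

P ≈ 0.9776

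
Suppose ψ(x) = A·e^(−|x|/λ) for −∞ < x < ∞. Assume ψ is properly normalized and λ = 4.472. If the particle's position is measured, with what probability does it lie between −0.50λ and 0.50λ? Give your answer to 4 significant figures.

The probability is P = ∫ |ψ|² dx over [−0.50λ, 0.50λ].
The normalization integral ∫|ψ|²dx over the whole domain equals λ·A², and A² cancels in the ratio.
By symmetry take twice the x ≥ 0 contribution in numerator and denominator; the 2's cancel. Substituting u = x/λ, A² and the length scale cancel in the ratio: P = ∫_{0}^{0.50} e^(-2·u) du / ∫_{0}^{∞} e^(-2·u) du.
With ∫ e^(-2·u) du = -e^(-2·u)/2 + C, the region integral is 1/2 - e^(-1)/2 and the full one is 1/2.
Taking the ratio, P = 0.63212.

P ≈ 0.6321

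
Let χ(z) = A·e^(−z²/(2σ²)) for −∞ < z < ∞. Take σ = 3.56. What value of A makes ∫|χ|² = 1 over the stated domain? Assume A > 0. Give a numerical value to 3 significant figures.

A ≈ 0.398

Require ∫ |χ|² dz = 1 over the whole domain.
The integral (without the A² prefactor) comes out to √(π)·σ.
Hence A² = 1/[√(π)·σ].
Plugging in σ = 3.56 yields A = 0.3981.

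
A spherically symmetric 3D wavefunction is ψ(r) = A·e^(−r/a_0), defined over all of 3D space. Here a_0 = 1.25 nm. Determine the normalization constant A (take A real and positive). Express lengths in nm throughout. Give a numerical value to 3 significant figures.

Normalization requires ∫|ψ|² 4πr² dr = 1, integrated from 0 to ∞.
Recall ∫₀^∞ r^m e^(−r/β) dr = m!·β^(m+1), carrying out the integral gives A² · π·a_0^3.
So A² = (π·a_0^3)^(−1).
Plugging in a_0 = 1.25 yields A = 0.4037.

A ≈ 0.404 nm^(-3/2)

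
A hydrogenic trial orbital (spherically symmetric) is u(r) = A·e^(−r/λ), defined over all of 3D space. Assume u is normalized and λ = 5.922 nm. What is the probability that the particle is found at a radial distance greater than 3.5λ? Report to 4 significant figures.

With dV = 4πr²dr, the probability is ∫|u|² dV over r > 3.5λ.
A² is fixed by ∫₀^∞ 4πr²|u|² dr = 1, i.e. A² = (π·λ^3)^(−1).
In terms of t = r/λ (A², 4π and the length scale all cancel between numerator and denominator), P = [∫_{3.5}^{∞} t^2·e^(-2·t) dt] / [∫_{0}^{∞} t^2·e^(-2·t) dt].
With ∫ t^2·e^(-2·t) dt = -(2·t^2 + 2·t + 1)·e^(-2·t)/4 + C, the region integral is 65·e^(-7)/8 and the full one is 1/4.
The region integral divided by the full integral gives P = 0.029636.

P ≈ 0.02964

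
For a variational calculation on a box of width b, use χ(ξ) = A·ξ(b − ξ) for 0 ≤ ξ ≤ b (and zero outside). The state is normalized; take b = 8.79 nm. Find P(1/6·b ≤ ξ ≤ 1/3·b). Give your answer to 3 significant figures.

P = ∫_{1/6·b}^{1/3·b} |χ(ξ)|² dξ.
The normalization integral ∫|χ|²dξ over the whole domain equals b^5/30·A², and A² cancels in the ratio.
In terms of u = ξ/b (A² and the length scale cancel between numerator and denominator), P = [∫_{1/6}^{1/3} u^2·(1 - u)^2 du] / [∫_{0}^{1} u^2·(1 - u)^2 du].
With ∫ u^2·(1 - u)^2 du = u^3·(6·u^2 - 15·u + 10)/30 + C, the region integral is ≈ 0.0058128 and the full one is 1/30.
Evaluating gives P = 113/648.

P ≈ 0.174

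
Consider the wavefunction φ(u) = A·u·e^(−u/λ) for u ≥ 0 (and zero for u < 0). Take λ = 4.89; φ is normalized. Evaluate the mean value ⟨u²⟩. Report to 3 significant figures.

⟨u²⟩ = ∫ u^2 |φ|² du over the full domain.
Evaluating both integrals, ⟨u²⟩ = 3·λ^2.
Putting λ = 4.89 gives 71.74.

⟨u^2⟩ ≈ 71.7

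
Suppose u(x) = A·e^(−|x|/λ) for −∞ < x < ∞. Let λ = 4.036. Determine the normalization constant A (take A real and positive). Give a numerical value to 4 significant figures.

A ≈ 0.4978

The normalization condition is ∫|u|² dx = 1 from −∞ to ∞.
With ∫₀^∞ x^0 e^(−αx) dx = 0!/α^1, the integral (without the A² prefactor) comes out to λ.
Substituting λ = 4.036 gives A² = 0.24777, so A = 0.49777.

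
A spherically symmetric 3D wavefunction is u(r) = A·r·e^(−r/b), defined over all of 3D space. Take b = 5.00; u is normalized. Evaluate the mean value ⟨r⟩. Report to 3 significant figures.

⟨r⟩ ≈ 12.5

The expectation value is the |u|²-weighted average of r: ∫ r|u|² 4πr² dr.
Using ∫₀^∞ rⁿ e^(−αr) dr = n!/αⁿ⁺¹, evaluating both integrals, ⟨r⟩ = 5·b/2.
Putting b = 5.00 gives 12.50.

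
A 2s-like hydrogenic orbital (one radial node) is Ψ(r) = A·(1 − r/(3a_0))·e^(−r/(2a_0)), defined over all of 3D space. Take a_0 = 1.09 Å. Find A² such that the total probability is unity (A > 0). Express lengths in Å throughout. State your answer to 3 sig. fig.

A^2 ≈ 0.0922 Å^(-3)

We need A² ∫|f|² 4πr² dr = 1, taking the integral from 0 to ∞.
The angular integral contributes 4π, leaving ∫₀^∞ r²|Ψ|² dr.
Using ∫₀^∞ rⁿ e^(−αr) dr = n!/αⁿ⁺¹, the integral (without the A² prefactor) comes out to 8·π·a_0^3/3.
Setting this equal to 1 gives A² = 1/(8·π·a_0^3/3).
Plugging in a_0 = 1.09 yields A = 0.3036.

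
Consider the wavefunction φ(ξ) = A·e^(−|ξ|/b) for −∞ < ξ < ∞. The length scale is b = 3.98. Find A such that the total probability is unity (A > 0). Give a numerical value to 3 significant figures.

A ≈ 0.501

We need A² ∫|f|² dξ = 1, taking the integral from −∞ to ∞.
With ∫₀^∞ ξ^0 e^(−αξ) dξ = 0!/α^1, with φ = A·e^(−|ξ|/b), the integral evaluates to A²·[b].
With b = 3.98: A² = 0.2513 and A = 0.5013.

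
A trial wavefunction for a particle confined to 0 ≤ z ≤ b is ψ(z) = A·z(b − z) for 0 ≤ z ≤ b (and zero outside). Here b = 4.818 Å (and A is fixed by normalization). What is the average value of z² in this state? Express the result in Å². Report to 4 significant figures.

By definition ⟨z²⟩ = ∫ z^2 |ψ(z)|² dz.
The ratio of the moment integral to the normalization integral gives ⟨z²⟩ = 2·b^2/7.
Putting b = 4.818 gives 6.6323.

⟨z^2⟩ ≈ 6.632 Å^2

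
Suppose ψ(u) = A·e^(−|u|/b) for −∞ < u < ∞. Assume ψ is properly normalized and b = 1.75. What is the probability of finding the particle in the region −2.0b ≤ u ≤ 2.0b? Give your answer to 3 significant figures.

P ≈ 0.982

|ψ|² is the probability density, so P = ∫_{−2.0b}^{2.0b} |ψ|² du.
The normalization integral ∫|ψ|²du over the whole domain equals b·A², and A² cancels in the ratio.
By symmetry take twice the u ≥ 0 contribution in numerator and denominator; the 2's cancel. In terms of t = u/b (A² and the length scale cancel between numerator and denominator), P = [∫_{0}^{2.0} e^(-2·t) dt] / [∫_{0}^{∞} e^(-2·t) dt].
An antiderivative of e^(-2·t) is -e^(-2·t)/2; evaluating from 0 to 2.0 gives 1/2 - e^(-4)/2, while the full integral is 1/2.
This works out to P = 0.9817.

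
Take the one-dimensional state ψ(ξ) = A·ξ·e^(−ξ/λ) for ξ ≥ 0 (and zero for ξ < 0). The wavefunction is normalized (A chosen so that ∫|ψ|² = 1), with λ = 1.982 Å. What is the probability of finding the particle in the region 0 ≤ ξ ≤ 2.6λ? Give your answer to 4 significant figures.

P ≈ 0.8912

|ψ|² is the probability density, so P = ∫_{0}^{2.6λ} |ψ|² dξ.
Since A² = 1/(λ^3/4), this is the region integral divided by the full normalization integral.
Substituting u = ξ/λ, A² and the length scale cancel in the ratio: P = ∫_{0}^{2.6} u^2·e^(-2·u) du / ∫_{0}^{∞} u^2·e^(-2·u) du.
With ∫ u^2·e^(-2·u) du = -(2·u^2 + 2·u + 1)·e^(-2·u)/4 + C, the region integral is 1/4 - 493·e^(-26/5)/100 and the full one is 1/4.
Taking the ratio, P = 0.89121.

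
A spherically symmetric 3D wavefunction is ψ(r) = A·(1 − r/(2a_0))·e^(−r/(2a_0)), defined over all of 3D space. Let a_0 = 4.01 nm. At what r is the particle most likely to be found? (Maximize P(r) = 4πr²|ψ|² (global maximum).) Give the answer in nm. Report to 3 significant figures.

r ≈ 21.0 nm

Set d/dr [P(r) = 4πr²|ψ|²] = 0 and solve for r > 0.
Solving yields r = a_0·(√(5) + 3).
With a_0 = 4.01, the most probable radial distance is 21.00 nm.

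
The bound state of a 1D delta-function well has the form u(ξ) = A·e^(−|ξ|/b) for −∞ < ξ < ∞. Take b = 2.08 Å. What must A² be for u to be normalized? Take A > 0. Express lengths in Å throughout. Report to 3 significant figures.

A^2 ≈ 0.481 Å^(-1)

We need A² ∫|f|² dξ = 1, taking the integral from −∞ to ∞.
Carrying out the integral gives A² · b.
So A² = (b)^(−1).
Plugging in b = 2.08 yields A = 0.6934.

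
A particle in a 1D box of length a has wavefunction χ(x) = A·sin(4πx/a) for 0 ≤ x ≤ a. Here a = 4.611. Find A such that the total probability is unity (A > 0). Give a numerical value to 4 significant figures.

The normalization condition is ∫|χ|² dx = 1 from 0 to a.
The integral (without the A² prefactor) comes out to a/2.
So A² = (a/2)^(−1).
With a = 4.611: A² = 0.43375 and A = 0.65859.

A ≈ 0.6586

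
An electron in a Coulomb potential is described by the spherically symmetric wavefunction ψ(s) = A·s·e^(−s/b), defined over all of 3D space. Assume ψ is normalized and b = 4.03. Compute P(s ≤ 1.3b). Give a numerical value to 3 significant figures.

With dV = 4πs²ds, the probability is ∫|ψ|² dV over s ≤ 1.3b.
The full normalization integral is A²·[3·π·b^5] = 1, fixing A².
In terms of u = s/b (A², 4π and the length scale all cancel between numerator and denominator), P = [∫_{0}^{1.3} u^4·e^(-2·u) du] / [∫_{0}^{∞} u^4·e^(-2·u) du].
With ∫ u^4·e^(-2·u) du = -(u^4/2 + u^3 + 3·u^2/2 + 3·u/2 + 3/4)·e^(-2·u) + C, the region integral is ≈ 0.091932 and the full one is 3/4.
This evaluates to P = 0.1226.

P ≈ 0.123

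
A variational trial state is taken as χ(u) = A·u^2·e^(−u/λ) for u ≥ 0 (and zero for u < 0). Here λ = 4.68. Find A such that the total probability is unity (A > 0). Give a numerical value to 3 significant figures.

A ≈ 0.0244

Require ∫ |χ|² du = 1 over the whole domain.
With ∫₀^∞ u^4 e^(−αu) du = 4!/α^5, with χ = A·u^2·e^(−u/λ), the integral evaluates to A²·[3·λ^5/4].
Hence A² = 1/[3·λ^5/4].
Plugging in λ = 4.68 yields A = 0.02437.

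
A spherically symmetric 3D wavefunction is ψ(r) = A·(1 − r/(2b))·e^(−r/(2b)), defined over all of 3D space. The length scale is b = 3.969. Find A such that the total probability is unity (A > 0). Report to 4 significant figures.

The normalization condition is ∫|ψ|² 4πr² dr = 1 from 0 to ∞.
Using ∫₀^∞ rⁿ e^(−αr) dr = n!/αⁿ⁺¹, the integral (without the A² prefactor) comes out to 8·π·b^3.
Plugging in b = 3.969 yields A = 0.025227.

A ≈ 0.02523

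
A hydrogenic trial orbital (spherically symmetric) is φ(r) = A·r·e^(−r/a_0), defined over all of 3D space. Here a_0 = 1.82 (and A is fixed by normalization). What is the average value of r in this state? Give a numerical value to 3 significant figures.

⟨r⟩ ≈ 4.55

By definition ⟨r⟩ = ∫ r |φ(r)|² 4πr² dr.
Recall ∫₀^∞ r^m e^(−r/β) dr = m!·β^(m+1), since the A² factors cancel between numerator and denominator, ⟨r⟩ = 5·a_0/2.
Putting a_0 = 1.82 gives 4.550.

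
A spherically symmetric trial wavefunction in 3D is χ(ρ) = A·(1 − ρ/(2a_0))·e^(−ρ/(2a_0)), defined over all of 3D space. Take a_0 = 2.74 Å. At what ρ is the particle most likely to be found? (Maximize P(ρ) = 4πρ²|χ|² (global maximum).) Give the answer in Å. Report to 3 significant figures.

ρ ≈ 14.3 Å

Set d/dρ [P(ρ) = 4πρ²|χ|²] = 0 and solve for ρ > 0.
Solving yields ρ = a_0·(√(5) + 3).
With a_0 = 2.74, the most probable radial distance is 14.35 Å.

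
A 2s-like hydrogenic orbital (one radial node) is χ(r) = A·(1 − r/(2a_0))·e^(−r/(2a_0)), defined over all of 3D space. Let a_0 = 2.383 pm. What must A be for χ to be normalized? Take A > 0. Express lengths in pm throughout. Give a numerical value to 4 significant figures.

A ≈ 0.05422 pm^(-3/2)

Normalization requires ∫|χ|² 4πr² dr = 1, integrated from 0 to ∞.
With ∫₀^∞ r^4 e^(−αr) dr = 4!/α^5, carrying out the integral gives A² · 8·π·a_0^3.
So A² = (8·π·a_0^3)^(−1).
Plugging in a_0 = 2.383 yields A = 0.054224.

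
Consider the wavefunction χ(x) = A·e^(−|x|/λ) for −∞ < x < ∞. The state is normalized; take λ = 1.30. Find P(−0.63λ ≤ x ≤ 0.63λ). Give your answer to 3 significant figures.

P = ∫_{−0.63λ}^{0.63λ} |χ(x)|² dx.
The normalization integral ∫|χ|²dx over the whole domain equals λ·A², and A² cancels in the ratio.
By symmetry take twice the x ≥ 0 contribution in numerator and denominator; the 2's cancel. Substituting u = x/λ, A² and the length scale cancel in the ratio: P = ∫_{0}^{0.63} e^(-2·u) du / ∫_{0}^{∞} e^(-2·u) du.
An antiderivative of e^(-2·u) is -e^(-2·u)/2; evaluating from 0 to 0.63 gives 1/2 - e^(-63/50)/2, while the full integral is 1/2.
This works out to P = 0.7163.

P ≈ 0.716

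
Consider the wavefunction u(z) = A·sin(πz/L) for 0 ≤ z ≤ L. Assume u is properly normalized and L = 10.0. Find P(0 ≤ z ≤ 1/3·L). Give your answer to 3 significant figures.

The probability is P = ∫ |u|² dz over [0, 1/3·L].
Since A² = 1/(L/2), this is the region integral divided by the full normalization integral.
Substituting t = z/L, A² and the length scale cancel in the ratio: P = ∫_{0}^{1/3} sin(π·t)^2 dt / ∫_{0}^{1} sin(π·t)^2 dt.
Using ∫ sin(π·t)^2 dt = t/2 - sin(2·π·t)/(4·π), the numerator is -√(3)/(8·π) + 1/6 and the denominator is 1/2.
This works out to P = (-√(3)/4 + π/3)/π.

P ≈ 0.196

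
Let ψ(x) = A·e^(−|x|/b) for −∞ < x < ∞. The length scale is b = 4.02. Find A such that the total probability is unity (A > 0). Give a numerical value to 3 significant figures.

A ≈ 0.499

Require ∫ |ψ|² dx = 1 over the whole domain.
With ∫₀^∞ x^0 e^(−αx) dx = 0!/α^1, the integral (without the A² prefactor) comes out to b.
Hence A² = 1/[b].
With b = 4.02: A² = 0.2488 and A = 0.4988.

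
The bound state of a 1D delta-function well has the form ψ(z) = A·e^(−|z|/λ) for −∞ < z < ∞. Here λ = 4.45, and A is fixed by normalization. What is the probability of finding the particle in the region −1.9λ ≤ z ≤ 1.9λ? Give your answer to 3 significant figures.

P ≈ 0.978

|ψ|² is the probability density, so P = ∫_{−1.9λ}^{1.9λ} |ψ|² dz.
With A² fixed by ∫|ψ|² = 1, i.e. A² = (λ)^(−1), substitute and integrate.
Both integrals are even about z = 0, so only the z ≥ 0 halves are needed (the factors of 2 cancel). Let u = z/λ; then A² and the length scale cancel, so P = ∫_{0}^{1.9} e^(-2·u) du ÷ ∫_{0}^{∞} e^(-2·u) du.
With ∫ e^(-2·u) du = -e^(-2·u)/2 + C, the region integral is 1/2 - e^(-19/5)/2 and the full one is 1/2.
Taking the ratio, P = 0.9776.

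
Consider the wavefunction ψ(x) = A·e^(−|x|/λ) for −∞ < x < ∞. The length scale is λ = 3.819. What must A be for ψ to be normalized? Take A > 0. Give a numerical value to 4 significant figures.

A ≈ 0.5117

We need A² ∫|f|² dx = 1, taking the integral from −∞ to ∞.
Using ∫₀^∞ xⁿ e^(−αx) dx = n!/αⁿ⁺¹, ∫|ψ|² dx = A²·(λ).
Hence A² = 1/[λ].
With λ = 3.819: A² = 0.26185 and A = 0.51171.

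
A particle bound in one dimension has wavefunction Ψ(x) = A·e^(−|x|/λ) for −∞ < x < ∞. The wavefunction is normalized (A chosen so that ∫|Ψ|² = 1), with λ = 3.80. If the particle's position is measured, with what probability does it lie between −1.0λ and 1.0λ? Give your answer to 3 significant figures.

P ≈ 0.865

The probability is P = ∫ |Ψ|² dx over [−1.0λ, 1.0λ].
Since A² = 1/(λ), this is the region integral divided by the full normalization integral.
Both integrals are even about x = 0, so only the x ≥ 0 halves are needed (the factors of 2 cancel). In terms of u = x/λ (A² and the length scale cancel between numerator and denominator), P = [∫_{0}^{1.0} e^(-2·u) du] / [∫_{0}^{∞} e^(-2·u) du].
With ∫ e^(-2·u) du = -e^(-2·u)/2 + C, the region integral is 1/2 - e^(-2)/2 and the full one is 1/2.
Taking the ratio, P = 0.8647.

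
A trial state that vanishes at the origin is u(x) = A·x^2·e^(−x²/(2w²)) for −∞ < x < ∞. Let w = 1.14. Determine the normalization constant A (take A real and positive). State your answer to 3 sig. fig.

A ≈ 0.625

We need A² ∫|f|² dx = 1, taking the integral from −∞ to ∞.
With ∫_{−∞}^{∞} x^(2m) e^(−αx²) dx = (2m−1)!!·√π / (2^m α^(m+1/2)), with u = A·x^2·e^(−x²/(2w²)), the integral evaluates to A²·[3·√(π)·w^5/4].
Hence A² = 1/[3·√(π)·w^5/4].
Plugging in w = 1.14 yields A = 0.6251.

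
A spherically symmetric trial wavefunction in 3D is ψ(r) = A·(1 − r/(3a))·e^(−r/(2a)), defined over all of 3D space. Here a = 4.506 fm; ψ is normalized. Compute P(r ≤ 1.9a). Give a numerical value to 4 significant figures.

P ≈ 0.3134

Integrate the radial probability density 4πr²|ψ|² over r ≤ 1.9a.
Normalization gives A² = 1/(8·π·a^3/3).
Let u = r/a; then A², 4π and the length scale all cancel, so P = ∫_{0}^{1.9} u^2·(1 - u/3)^2·e^(-u) du ÷ ∫_{0}^{∞} u^2·(1 - u/3)^2·e^(-u) du.
Using ∫ u^2·(1 - u/3)^2·e^(-u) du = (-u^4 + 2·u^3 - 3·u^2 - 6·u - 6)·e^(-u)/9, the numerator is ≈ 0.208919 and the denominator is 2/3.
Taking the ratio yields P = 0.31338.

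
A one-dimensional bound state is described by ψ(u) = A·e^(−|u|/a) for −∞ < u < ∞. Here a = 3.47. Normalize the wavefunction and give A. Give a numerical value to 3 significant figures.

A ≈ 0.537

The normalization condition is ∫|ψ|² du = 1 from −∞ to ∞.
Using ∫₀^∞ uⁿ e^(−αu) du = n!/αⁿ⁺¹, ∫|ψ|² du = A²·(a).
So A² = (a)^(−1).
Substituting a = 3.47 gives A² = 0.2882, so A = 0.5368.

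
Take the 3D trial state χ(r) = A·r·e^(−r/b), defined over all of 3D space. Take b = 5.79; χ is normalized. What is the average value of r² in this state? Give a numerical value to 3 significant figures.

⟨r²⟩ = ∫ r^2 |χ|² 4πr² dr over the full domain.
Recall ∫₀^∞ r^m e^(−r/β) dr = m!·β^(m+1), the ratio of the moment integral to the normalization integral gives ⟨r²⟩ = 15·b^2/2.
With b = 5.79, ⟨r^2⟩ = 251.4.

⟨r^2⟩ ≈ 251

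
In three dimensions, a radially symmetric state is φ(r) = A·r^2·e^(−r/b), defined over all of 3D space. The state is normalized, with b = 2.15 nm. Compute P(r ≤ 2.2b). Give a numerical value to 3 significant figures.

Integrate the radial probability density 4πr²|φ|² over r ≤ 2.2b.
Normalization gives A² = 1/(45·π·b^7/2).
In terms of u = r/b (A², 4π and the length scale all cancel between numerator and denominator), P = [∫_{0}^{2.2} u^6·e^(-2·u) du] / [∫_{0}^{∞} u^6·e^(-2·u) du].
Using ∫ u^6·e^(-2·u) du = -(4·u^6 + 12·u^5 + 30·u^4 + 60·u^3 + 90·u^2 + 90·u + 45)·e^(-2·u)/8, the numerator is ≈ 0.87950 and the denominator is 45/8.
The region integral divided by the full integral gives P = 0.1564.

P ≈ 0.156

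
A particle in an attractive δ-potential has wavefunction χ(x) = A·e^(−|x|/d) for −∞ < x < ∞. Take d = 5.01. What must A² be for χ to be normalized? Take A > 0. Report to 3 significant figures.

Normalization requires ∫|χ|² dx = 1, integrated from −∞ to ∞.
Carrying out the integral gives A² · d.
Hence A² = 1/[d].
With d = 5.01: A² = 0.1996 and A = 0.4468.

A^2 ≈ 0.200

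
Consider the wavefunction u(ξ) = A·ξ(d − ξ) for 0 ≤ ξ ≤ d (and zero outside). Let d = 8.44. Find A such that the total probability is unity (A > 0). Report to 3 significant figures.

A ≈ 0.0265

Normalization requires ∫|u|² dξ = 1, integrated from 0 to d.
Carrying out the integral gives A² · d^5/30.
So A² = (d^5/30)^(−1).
Plugging in d = 8.44 yields A = 0.02647.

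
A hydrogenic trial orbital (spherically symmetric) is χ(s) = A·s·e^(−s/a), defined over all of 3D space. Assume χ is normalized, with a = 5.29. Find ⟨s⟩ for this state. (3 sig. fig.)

⟨s⟩ = ∫ s |χ|² 4πs² ds over the full domain.
Since the A² factors cancel between numerator and denominator, ⟨s⟩ = 5·a/2.
Putting a = 5.29 gives 13.23.

⟨s⟩ ≈ 13.2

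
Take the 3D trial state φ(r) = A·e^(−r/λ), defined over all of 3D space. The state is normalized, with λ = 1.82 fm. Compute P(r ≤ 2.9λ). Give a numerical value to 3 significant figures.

P = ∫ |φ|² 4πr² dr over r ≤ 2.9λ.
The full normalization integral is A²·[π·λ^3] = 1, fixing A².
In terms of u = r/λ (A², 4π and the length scale all cancel between numerator and denominator), P = [∫_{0}^{2.9} u^2·e^(-2·u) du] / [∫_{0}^{∞} u^2·e^(-2·u) du].
With ∫ u^2·e^(-2·u) du = -(2·u^2 + 2·u + 1)·e^(-2·u)/4 + C, the region integral is 1/4 - 1181·e^(-29/5)/200 and the full one is 1/4.
Taking the ratio yields P = 0.9285.

P ≈ 0.928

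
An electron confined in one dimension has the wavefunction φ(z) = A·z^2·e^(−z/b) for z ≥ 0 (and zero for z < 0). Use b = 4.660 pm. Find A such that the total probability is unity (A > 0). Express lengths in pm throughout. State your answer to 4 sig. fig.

A ≈ 0.02463 pm^(-5/2)

We need A² ∫|f|² dz = 1, taking the integral from 0 to ∞.
Using ∫₀^∞ zⁿ e^(−αz) dz = n!/αⁿ⁺¹, the integral (without the A² prefactor) comes out to 3·b^5/4.
Setting this equal to 1 gives A² = 1/(3·b^5/4).
Plugging in b = 4.660 yields A = 0.024632.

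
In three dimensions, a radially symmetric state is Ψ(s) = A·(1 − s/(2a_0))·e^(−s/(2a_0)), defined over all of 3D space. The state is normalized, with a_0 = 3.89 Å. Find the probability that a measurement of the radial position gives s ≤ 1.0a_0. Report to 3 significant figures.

With dV = 4πs²ds, the probability is ∫|Ψ|² dV over s ≤ 1.0a_0.
A² is fixed by ∫₀^∞ 4πs²|Ψ|² ds = 1, i.e. A² = (8·π·a_0^3)^(−1).
In terms of u = s/a_0 (A², 4π and the length scale all cancel between numerator and denominator), P = [∫_{0}^{1.0} u^2·(1 - u/2)^2·e^(-u) du] / [∫_{0}^{∞} u^2·(1 - u/2)^2·e^(-u) du].
With ∫ u^2·(1 - u/2)^2·e^(-u) du = -(u^4/4 + u^2 + 2·u + 2)·e^(-u) + C, the region integral is 2 - 21·e^(-1)/4 and the full one is 2.
Taking the ratio yields P = 0.03432.

P ≈ 0.0343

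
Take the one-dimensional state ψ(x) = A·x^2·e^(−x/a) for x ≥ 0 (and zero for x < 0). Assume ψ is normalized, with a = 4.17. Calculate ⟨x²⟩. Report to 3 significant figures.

The expectation value is the |ψ|²-weighted average of x^2: ∫ x^2|ψ|² dx.
Using ∫₀^∞ xⁿ e^(−αx) dx = n!/αⁿ⁺¹, since the A² factors cancel between numerator and denominator, ⟨x²⟩ = 15·a^2/2.
With a = 4.17, ⟨x^2⟩ = 130.4.

⟨x^2⟩ ≈ 130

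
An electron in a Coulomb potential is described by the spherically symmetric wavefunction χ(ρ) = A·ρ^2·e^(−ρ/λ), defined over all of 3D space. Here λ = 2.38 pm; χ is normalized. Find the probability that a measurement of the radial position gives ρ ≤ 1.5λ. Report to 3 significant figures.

With dV = 4πρ²dρ, the probability is ∫|χ|² dV over ρ ≤ 1.5λ.
Normalization gives A² = 1/(45·π·λ^7/2).
Substituting u = ρ/λ, A², 4π and the length scale all cancel in the ratio: P = ∫_{0}^{1.5} u^6·e^(-2·u) du / ∫_{0}^{∞} u^6·e^(-2·u) du.
With ∫ u^6·e^(-2·u) du = -(4·u^6 + 12·u^5 + 30·u^4 + 60·u^3 + 90·u^2 + 90·u + 45)·e^(-2·u)/8 + C, the region integral is ≈ 0.18849 and the full one is 45/8.
The region integral divided by the full integral gives P = 0.03351.

P ≈ 0.0335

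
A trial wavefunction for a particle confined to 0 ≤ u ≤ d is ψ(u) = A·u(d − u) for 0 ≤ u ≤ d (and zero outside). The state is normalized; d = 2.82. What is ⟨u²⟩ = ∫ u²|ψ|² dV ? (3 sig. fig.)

⟨u^2⟩ ≈ 2.27

By definition ⟨u²⟩ = ∫ u^2 |ψ(u)|² du.
Evaluating both integrals, ⟨u²⟩ = 2·d^2/7.
Putting d = 2.82 gives 2.272.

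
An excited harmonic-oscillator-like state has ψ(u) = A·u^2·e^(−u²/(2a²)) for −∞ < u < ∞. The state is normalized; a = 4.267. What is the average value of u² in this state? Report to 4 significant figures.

⟨u²⟩ = ∫ u^2 |ψ|² du over the full domain.
Differentiating ∫e^(−αu²) du = √(π/α) under α to get the higher moments, the ratio of the moment integral to the normalization integral gives ⟨u²⟩ = 5·a^2/2.
With a = 4.267, ⟨u^2⟩ = 45.518.

⟨u^2⟩ ≈ 45.52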